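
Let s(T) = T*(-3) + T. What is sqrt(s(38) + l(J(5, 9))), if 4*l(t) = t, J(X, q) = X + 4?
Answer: I*sqrt(295)/2 ≈ 8.5878*I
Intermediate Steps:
J(X, q) = 4 + X
l(t) = t/4
s(T) = -2*T (s(T) = -3*T + T = -2*T)
sqrt(s(38) + l(J(5, 9))) = sqrt(-2*38 + (4 + 5)/4) = sqrt(-76 + (1/4)*9) = sqrt(-76 + 9/4) = sqrt(-295/4) = I*sqrt(295)/2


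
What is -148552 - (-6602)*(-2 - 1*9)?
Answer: -221174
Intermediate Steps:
-148552 - (-6602)*(-2 - 1*9) = -148552 - (-6602)*(-2 - 9) = -148552 - (-6602)*(-11) = -148552 - 1*72622 = -148552 - 72622 = -221174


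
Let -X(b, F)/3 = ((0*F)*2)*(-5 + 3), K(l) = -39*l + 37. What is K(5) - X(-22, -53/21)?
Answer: -158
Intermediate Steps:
K(l) = 37 - 39*l
X(b, F) = 0 (X(b, F) = -3*(0*F)*2*(-5 + 3) = -3*0*2*(-2) = -0*(-2) = -3*0 = 0)
K(5) - X(-22, -53/21) = (37 - 39*5) - 1*0 = (37 - 195) + 0 = -158 + 0 = -158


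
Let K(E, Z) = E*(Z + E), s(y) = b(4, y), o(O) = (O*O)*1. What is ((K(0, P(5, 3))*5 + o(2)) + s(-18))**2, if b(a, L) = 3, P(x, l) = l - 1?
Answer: 49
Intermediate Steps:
P(x, l) = -1 + l
o(O) = O**2 (o(O) = O**2*1 = O**2)
s(y) = 3
K(E, Z) = E*(E + Z)
((K(0, P(5, 3))*5 + o(2)) + s(-18))**2 = (((0*(0 + (-1 + 3)))*5 + 2**2) + 3)**2 = (((0*(0 + 2))*5 + 4) + 3)**2 = (((0*2)*5 + 4) + 3)**2 = ((0*5 + 4) + 3)**2 = ((0 + 4) + 3)**2 = (4 + 3)**2 = 7**2 = 49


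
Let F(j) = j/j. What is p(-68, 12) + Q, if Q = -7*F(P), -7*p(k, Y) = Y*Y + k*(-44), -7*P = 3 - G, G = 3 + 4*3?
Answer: -455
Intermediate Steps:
G = 15 (G = 3 + 12 = 15)
P = 12/7 (P = -(3 - 1*15)/7 = -(3 - 15)/7 = -1/7*(-12) = 12/7 ≈ 1.7143)
p(k, Y) = -Y**2/7 + 44*k/7 (p(k, Y) = -(Y*Y + k*(-44))/7 = -(Y**2 - 44*k)/7 = -Y**2/7 + 44*k/7)
F(j) = 1
Q = -7 (Q = -7*1 = -7)
p(-68, 12) + Q = (-1/7*12**2 + (44/7)*(-68)) - 7 = (-1/7*144 - 2992/7) - 7 = (-144/7 - 2992/7) - 7 = -448 - 7 = -455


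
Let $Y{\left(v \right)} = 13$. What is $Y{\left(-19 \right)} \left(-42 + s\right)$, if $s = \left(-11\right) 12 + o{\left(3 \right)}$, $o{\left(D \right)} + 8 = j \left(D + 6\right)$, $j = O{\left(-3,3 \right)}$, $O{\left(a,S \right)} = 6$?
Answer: $-1664$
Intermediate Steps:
$j = 6$
$o{\left(D \right)} = 28 + 6 D$ ($o{\left(D \right)} = -8 + 6 \left(D + 6\right) = -8 + 6 \left(6 + D\right) = -8 + \left(36 + 6 D\right) = 28 + 6 D$)
$s = -86$ ($s = \left(-11\right) 12 + \left(28 + 6 \cdot 3\right) = -132 + \left(28 + 18\right) = -132 + 46 = -86$)
$Y{\left(-19 \right)} \left(-42 + s\right) = 13 \left(-42 - 86\right) = 13 \left(-128\right) = -1664$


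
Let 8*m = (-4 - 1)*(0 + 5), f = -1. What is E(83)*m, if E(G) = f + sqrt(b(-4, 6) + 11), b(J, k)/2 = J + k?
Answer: 25/8 - 25*sqrt(15)/8 ≈ -8.9781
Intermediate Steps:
b(J, k) = 2*J + 2*k (b(J, k) = 2*(J + k) = 2*J + 2*k)
m = -25/8 (m = ((-4 - 1)*(0 + 5))/8 = (-5*5)/8 = (1/8)*(-25) = -25/8 ≈ -3.1250)
E(G) = -1 + sqrt(15) (E(G) = -1 + sqrt((2*(-4) + 2*6) + 11) = -1 + sqrt((-8 + 12) + 11) = -1 + sqrt(4 + 11) = -1 + sqrt(15))
E(83)*m = (-1 + sqrt(15))*(-25/8) = 25/8 - 25*sqrt(15)/8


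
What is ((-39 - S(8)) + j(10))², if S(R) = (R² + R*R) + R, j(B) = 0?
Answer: 30625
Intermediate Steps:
S(R) = R + 2*R² (S(R) = (R² + R²) + R = 2*R² + R = R + 2*R²)
((-39 - S(8)) + j(10))² = ((-39 - 8*(1 + 2*8)) + 0)² = ((-39 - 8*(1 + 16)) + 0)² = ((-39 - 8*17) + 0)² = ((-39 - 1*136) + 0)² = ((-39 - 136) + 0)² = (-175 + 0)² = (-175)² = 30625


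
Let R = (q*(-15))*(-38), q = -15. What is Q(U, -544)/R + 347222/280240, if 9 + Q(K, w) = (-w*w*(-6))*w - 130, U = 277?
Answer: 712359634859/6305400 ≈ 1.1298e+5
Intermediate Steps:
R = -8550 (R = -15*(-15)*(-38) = 225*(-38) = -8550)
Q(K, w) = -139 + 6*w³ (Q(K, w) = -9 + ((-w*w*(-6))*w - 130) = -9 + ((-w²*(-6))*w - 130) = -9 + ((-(-6)*w²)*w - 130) = -9 + ((6*w²)*w - 130) = -9 + (6*w³ - 130) = -9 + (-130 + 6*w³) = -139 + 6*w³)
Q(U, -544)/R + 347222/280240 = (-139 + 6*(-544)³)/(-8550) + 347222/280240 = (-139 + 6*(-160989184))*(-1/8550) + 347222*(1/280240) = (-139 - 965935104)*(-1/8550) + 173611/140120 = -965935243*(-1/8550) + 173611/140120 = 50838697/450 + 173611/140120 = 712359634859/6305400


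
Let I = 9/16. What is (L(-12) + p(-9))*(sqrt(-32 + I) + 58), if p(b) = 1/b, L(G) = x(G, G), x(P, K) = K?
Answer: -6322/9 - 109*I*sqrt(503)/36 ≈ -702.44 - 67.906*I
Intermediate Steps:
I = 9/16 (I = 9*(1/16) = 9/16 ≈ 0.56250)
L(G) = G
(L(-12) + p(-9))*(sqrt(-32 + I) + 58) = (-12 + 1/(-9))*(sqrt(-32 + 9/16) + 58) = (-12 - 1/9)*(sqrt(-503/16) + 58) = -109*(I*sqrt(503)/4 + 58)/9 = -109*(58 + I*sqrt(503)/4)/9 = -6322/9 - 109*I*sqrt(503)/36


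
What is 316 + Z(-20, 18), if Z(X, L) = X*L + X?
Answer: -64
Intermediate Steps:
Z(X, L) = X + L*X (Z(X, L) = L*X + X = X + L*X)
316 + Z(-20, 18) = 316 - 20*(1 + 18) = 316 - 20*19 = 316 - 380 = -64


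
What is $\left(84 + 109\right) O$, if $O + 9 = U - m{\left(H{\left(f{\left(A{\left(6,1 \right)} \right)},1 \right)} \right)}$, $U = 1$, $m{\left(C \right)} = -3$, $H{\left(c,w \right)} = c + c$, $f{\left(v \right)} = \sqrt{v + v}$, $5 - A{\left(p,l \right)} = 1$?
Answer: $-965$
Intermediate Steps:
$A{\left(p,l \right)} = 4$ ($A{\left(p,l \right)} = 5 - 1 = 4$)
$f{\left(v \right)} = \sqrt{2} \sqrt{v}$ ($f{\left(v \right)} = \sqrt{2 v} = \sqrt{2} \sqrt{v}$)
$H{\left(c,w \right)} = 2 c$
$O = -5$ ($O = -9 + \left(1 - -3\right) = -9 + \left(1 + 3\right) = -9 + 4 = -5$)
$\left(84 + 109\right) O = \left(84 + 109\right) \left(-5\right) = 193 \left(-5\right) = -965$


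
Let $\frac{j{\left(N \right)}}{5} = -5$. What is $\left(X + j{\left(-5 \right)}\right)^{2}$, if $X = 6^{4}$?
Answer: $1615441$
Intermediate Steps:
$X = 1296$
$j{\left(N \right)} = -25$ ($j{\left(N \right)} = 5 \left(-5\right) = -25$)
$\left(X + j{\left(-5 \right)}\right)^{2} = \left(1296 - 25\right)^{2} = 1271^{2} = 1615441$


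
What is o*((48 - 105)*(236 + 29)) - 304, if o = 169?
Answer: -2553049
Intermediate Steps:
o*((48 - 105)*(236 + 29)) - 304 = 169*((48 - 105)*(236 + 29)) - 304 = 169*(-57*265) - 304 = 169*(-15105) - 304 = -2552745 - 304 = -2553049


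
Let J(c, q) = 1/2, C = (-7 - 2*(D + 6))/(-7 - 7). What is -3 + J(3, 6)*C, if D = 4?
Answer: -57/28 ≈ -2.0357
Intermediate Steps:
C = 27/14 (C = (-7 - 2*(4 + 6))/(-7 - 7) = (-7 - 2*10)/(-14) = (-7 - 20)*(-1/14) = -27*(-1/14) = 27/14 ≈ 1.9286)
J(c, q) = 1/2
-3 + J(3, 6)*C = -3 + (1/2)*(27/14) = -3 + 27/28 = -57/28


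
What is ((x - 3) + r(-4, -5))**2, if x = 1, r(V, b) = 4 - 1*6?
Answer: 16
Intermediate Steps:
r(V, b) = -2 (r(V, b) = 4 - 6 = -2)
((x - 3) + r(-4, -5))**2 = ((1 - 3) - 2)**2 = (-2 - 2)**2 = (-4)**2 = 16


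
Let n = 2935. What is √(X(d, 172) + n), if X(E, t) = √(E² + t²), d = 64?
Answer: √(2935 + 4*√2105) ≈ 55.844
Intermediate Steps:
√(X(d, 172) + n) = √(√(64² + 172²) + 2935) = √(√(4096 + 29584) + 2935) = √(√33680 + 2935) = √(4*√2105 + 2935) = √(2935 + 4*√2105)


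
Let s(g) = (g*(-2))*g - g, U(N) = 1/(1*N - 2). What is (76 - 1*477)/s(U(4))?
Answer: 401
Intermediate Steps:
U(N) = 1/(-2 + N) (U(N) = 1/(N - 2) = 1/(-2 + N))
s(g) = -g - 2*g**2 (s(g) = (-2*g)*g - g = -2*g**2 - g = -g - 2*g**2)
(76 - 1*477)/s(U(4)) = (76 - 1*477)/((-(1 + 2/(-2 + 4))/(-2 + 4))) = (76 - 477)/((-1*(1 + 2/2)/2)) = -401*(-2/(1 + 2*(1/2))) = -401*(-2/(1 + 1)) = -401*(-1/1) = -401/(-1) = -401*(-1) = 401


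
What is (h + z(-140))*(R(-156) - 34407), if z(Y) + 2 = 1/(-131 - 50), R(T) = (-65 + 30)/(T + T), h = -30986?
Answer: 60210493264721/56472 ≈ 1.0662e+9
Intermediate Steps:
R(T) = -35/(2*T) (R(T) = -35*1/(2*T) = -35/(2*T))
z(Y) = -363/181 (z(Y) = -2 + 1/(-131 - 50) = -2 + 1/(-181) = -2 - 1/181 = -363/181)
(h + z(-140))*(R(-156) - 34407) = (-30986 - 363/181)*(-35/2/(-156) - 34407) = -5608829*(-35/2*(-1/156) - 34407)/181 = -5608829*(35/312 - 34407)/181 = -5608829/181*(-10734949/312) = 60210493264721/56472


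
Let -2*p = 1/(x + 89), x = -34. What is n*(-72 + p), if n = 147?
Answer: -1164387/110 ≈ -10585.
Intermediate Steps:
p = -1/110 (p = -1/(2*(-34 + 89)) = -½/55 = -½*1/55 = -1/110 ≈ -0.0090909)
n*(-72 + p) = 147*(-72 - 1/110) = 147*(-7921/110) = -1164387/110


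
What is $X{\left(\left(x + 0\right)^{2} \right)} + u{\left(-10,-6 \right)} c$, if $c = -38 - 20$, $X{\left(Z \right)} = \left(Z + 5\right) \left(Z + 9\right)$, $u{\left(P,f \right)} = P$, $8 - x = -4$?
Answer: $23377$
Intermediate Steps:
$x = 12$ ($x = 8 - -4 = 8 + 4 = 12$)
$X{\left(Z \right)} = \left(5 + Z\right) \left(9 + Z\right)$
$c = -58$ ($c = -38 - 20 = -58$)
$X{\left(\left(x + 0\right)^{2} \right)} + u{\left(-10,-6 \right)} c = \left(45 + \left(\left(12 + 0\right)^{2}\right)^{2} + 14 \left(12 + 0\right)^{2}\right) - -580 = \left(45 + \left(12^{2}\right)^{2} + 14 \cdot 12^{2}\right) + 580 = \left(45 + 144^{2} + 14 \cdot 144\right) + 580 = \left(45 + 20736 + 2016\right) + 580 = 22797 + 580 = 23377$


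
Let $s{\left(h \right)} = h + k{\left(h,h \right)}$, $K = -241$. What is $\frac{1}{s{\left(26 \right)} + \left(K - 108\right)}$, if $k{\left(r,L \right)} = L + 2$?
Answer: $- \frac{1}{295} \approx -0.0033898$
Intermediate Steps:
$k{\left(r,L \right)} = 2 + L$
$s{\left(h \right)} = 2 + 2 h$ ($s{\left(h \right)} = h + \left(2 + h\right) = 2 + 2 h$)
$\frac{1}{s{\left(26 \right)} + \left(K - 108\right)} = \frac{1}{\left(2 + 2 \cdot 26\right) - 349} = \frac{1}{\left(2 + 52\right) - 349} = \frac{1}{54 - 349} = \frac{1}{-295} = - \frac{1}{295}$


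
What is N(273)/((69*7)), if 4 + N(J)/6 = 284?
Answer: 80/23 ≈ 3.4783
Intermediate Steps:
N(J) = 1680 (N(J) = -24 + 6*284 = -24 + 1704 = 1680)
N(273)/((69*7)) = 1680/((69*7)) = 1680/483 = 1680*(1/483) = 80/23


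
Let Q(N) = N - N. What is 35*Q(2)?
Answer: 0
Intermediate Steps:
Q(N) = 0
35*Q(2) = 35*0 = 0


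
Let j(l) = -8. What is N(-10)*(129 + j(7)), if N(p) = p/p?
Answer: 121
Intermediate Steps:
N(p) = 1
N(-10)*(129 + j(7)) = 1*(129 - 8) = 1*121 = 121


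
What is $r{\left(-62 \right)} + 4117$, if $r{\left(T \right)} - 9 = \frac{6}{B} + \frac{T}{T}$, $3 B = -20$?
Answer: $\frac{41261}{10} \approx 4126.1$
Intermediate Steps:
$B = - \frac{20}{3}$ ($B = \frac{1}{3} \left(-20\right) = - \frac{20}{3} \approx -6.6667$)
$r{\left(T \right)} = \frac{91}{10}$ ($r{\left(T \right)} = 9 + \left(\frac{6}{- \frac{20}{3}} + \frac{T}{T}\right) = 9 + \left(6 \left(- \frac{3}{20}\right) + 1\right) = 9 + \left(- \frac{9}{10} + 1\right) = 9 + \frac{1}{10} = \frac{91}{10}$)
$r{\left(-62 \right)} + 4117 = \frac{91}{10} + 4117 = \frac{41261}{10}$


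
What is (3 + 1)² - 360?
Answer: -344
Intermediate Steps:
(3 + 1)² - 360 = 4² - 360 = 16 - 360 = -344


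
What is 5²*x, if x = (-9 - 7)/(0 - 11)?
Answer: 400/11 ≈ 36.364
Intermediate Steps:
x = 16/11 (x = -16/(-11) = -16*(-1/11) = 16/11 ≈ 1.4545)
5²*x = 5²*(16/11) = 25*(16/11) = 400/11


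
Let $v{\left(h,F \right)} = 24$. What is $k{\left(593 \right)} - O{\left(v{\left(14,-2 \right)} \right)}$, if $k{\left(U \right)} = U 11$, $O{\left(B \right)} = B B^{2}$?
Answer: $-7301$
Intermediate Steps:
$O{\left(B \right)} = B^{3}$
$k{\left(U \right)} = 11 U$
$k{\left(593 \right)} - O{\left(v{\left(14,-2 \right)} \right)} = 11 \cdot 593 - 24^{3} = 6523 - 13824 = -7301$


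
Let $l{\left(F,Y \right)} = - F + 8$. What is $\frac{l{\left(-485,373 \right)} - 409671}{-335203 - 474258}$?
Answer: $\frac{409178}{809461} \approx 0.50549$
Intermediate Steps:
$l{\left(F,Y \right)} = 8 - F$
$\frac{l{\left(-485,373 \right)} - 409671}{-335203 - 474258} = \frac{\left(8 - -485\right) - 409671}{-335203 - 474258} = \frac{\left(8 + 485\right) - 409671}{-809461} = \left(493 - 409671\right) \left(- \frac{1}{809461}\right) = \left(-409178\right) \left(- \frac{1}{809461}\right) = \frac{409178}{809461}$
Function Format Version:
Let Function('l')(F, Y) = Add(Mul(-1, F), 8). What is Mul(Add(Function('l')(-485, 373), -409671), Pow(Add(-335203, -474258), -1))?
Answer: Rational(409178, 809461) ≈ 0.50549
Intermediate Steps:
Function('l')(F, Y) = Add(8, Mul(-1, F))
Mul(Add(Function('l')(-485, 373), -409671), Pow(Add(-335203, -474258), -1)) = Mul(Add(Add(8, Mul(-1, -485)), -409671), Pow(Add(-335203, -474258), -1)) = Mul(Add(Add(8, 485), -409671), Pow(-809461, -1)) = Mul(Add(493, -409671), Rational(-1, 809461)) = Mul(-409178, Rational(-1, 809461)) = Rational(409178, 809461)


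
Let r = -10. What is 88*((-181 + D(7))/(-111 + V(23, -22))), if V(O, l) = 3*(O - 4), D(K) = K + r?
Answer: 8096/27 ≈ 299.85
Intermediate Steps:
D(K) = -10 + K (D(K) = K - 10 = -10 + K)
V(O, l) = -12 + 3*O (V(O, l) = 3*(-4 + O) = -12 + 3*O)
88*((-181 + D(7))/(-111 + V(23, -22))) = 88*((-181 + (-10 + 7))/(-111 + (-12 + 3*23))) = 88*((-181 - 3)/(-111 + (-12 + 69))) = 88*(-184/(-111 + 57)) = 88*(-184/(-54)) = 88*(-184*(-1/54)) = 88*(92/27) = 8096/27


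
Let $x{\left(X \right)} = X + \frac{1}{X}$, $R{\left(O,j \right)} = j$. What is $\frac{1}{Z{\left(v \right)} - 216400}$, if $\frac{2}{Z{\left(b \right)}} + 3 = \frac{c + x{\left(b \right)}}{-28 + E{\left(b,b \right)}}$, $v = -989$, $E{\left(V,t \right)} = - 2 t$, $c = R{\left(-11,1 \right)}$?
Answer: $- \frac{2254261}{487823366100} \approx -4.6211 \cdot 10^{-6}$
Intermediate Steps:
$c = 1$
$Z{\left(b \right)} = \frac{2}{-3 + \frac{1 + b + \frac{1}{b}}{-28 - 2 b}}$ ($Z{\left(b \right)} = \frac{2}{-3 + \frac{1 + \left(b + \frac{1}{b}\right)}{-28 - 2 b}} = \frac{2}{-3 + \frac{1 + b + \frac{1}{b}}{-28 - 2 b}}$)
$\frac{1}{Z{\left(v \right)} - 216400} = \frac{1}{4 \left(-989\right) \frac{1}{1 + 7 \left(-989\right)^{2} + 85 \left(-989\right)} \left(-14 - -989\right) - 216400} = \frac{1}{4 \left(-989\right) \frac{1}{1 + 7 \cdot 978121 - 84065} \left(-14 + 989\right) - 216400} = \frac{1}{4 \left(-989\right) \frac{1}{1 + 6846847 - 84065} \cdot 975 - 216400} = \frac{1}{4 \left(-989\right) \frac{1}{6762783} \cdot 975 - 216400} = \frac{1}{- \frac{1285700}{2254261} - 216400} = \frac{1}{- \frac{487823366100}{2254261}} = - \frac{2254261}{487823366100}$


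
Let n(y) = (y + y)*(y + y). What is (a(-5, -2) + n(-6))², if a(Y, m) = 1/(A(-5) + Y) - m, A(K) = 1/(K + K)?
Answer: 55294096/2601 ≈ 21259.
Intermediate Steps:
n(y) = 4*y² (n(y) = (2*y)*(2*y) = 4*y²)
A(K) = 1/(2*K)
a(Y, m) = 1/(-⅒ + Y) - m (a(Y, m) = 1/((½)/(-5) + Y) - m = 1/((½)*(-⅕) + Y) - m = 1/(-⅒ + Y) - m)
(a(-5, -2) + n(-6))² = ((10 - 2 - 10*(-5)*(-2))/(-1 + 10*(-5)) + 4*(-6)²)² = ((10 - 2 - 100)/(-1 - 50) + 4*36)² = (-92/(-51) + 144)² = (-1/51*(-92) + 144)² = (92/51 + 144)² = (7436/51)² = 55294096/2601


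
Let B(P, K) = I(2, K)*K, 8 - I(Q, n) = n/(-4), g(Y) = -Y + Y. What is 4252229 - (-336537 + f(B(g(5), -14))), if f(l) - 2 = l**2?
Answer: 4584795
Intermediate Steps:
g(Y) = 0
I(Q, n) = 8 + n/4 (I(Q, n) = 8 - n/(-4) = 8 - n*(-1)/4 = 8 - (-1)*n/4 = 8 + n/4)
B(P, K) = K*(8 + K/4) (B(P, K) = (8 + K/4)*K = K*(8 + K/4))
f(l) = 2 + l**2
4252229 - (-336537 + f(B(g(5), -14))) = 4252229 - (-336537 + (2 + ((1/4)*(-14)*(32 - 14))**2)) = 4252229 - (-336537 + (2 + ((1/4)*(-14)*18)**2)) = 4252229 - (-336537 + (2 + (-63)**2)) = 4252229 - (-336537 + (2 + 3969)) = 4252229 - (-336537 + 3971) = 4252229 - 1*(-332566) = 4252229 + 332566 = 4584795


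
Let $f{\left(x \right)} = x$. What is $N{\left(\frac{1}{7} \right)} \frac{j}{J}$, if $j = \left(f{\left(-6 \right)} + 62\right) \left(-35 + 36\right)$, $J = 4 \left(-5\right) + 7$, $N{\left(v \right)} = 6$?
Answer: $- \frac{336}{13} \approx -25.846$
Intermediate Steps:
$J = -13$ ($J = -20 + 7 = -13$)
$j = 56$ ($j = \left(-6 + 62\right) \left(-35 + 36\right) = 56 \cdot 1 = 56$)
$N{\left(\frac{1}{7} \right)} \frac{j}{J} = 6 \frac{56}{-13} = 6 \cdot 56 \left(- \frac{1}{13}\right) = 6 \left(- \frac{56}{13}\right) = - \frac{336}{13}$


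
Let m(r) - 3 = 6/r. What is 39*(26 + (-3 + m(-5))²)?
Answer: 26754/25 ≈ 1070.2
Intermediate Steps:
m(r) = 3 + 6/r
39*(26 + (-3 + m(-5))²) = 39*(26 + (-3 + (3 + 6/(-5)))²) = 39*(26 + (-3 + (3 + 6*(-⅕)))²) = 39*(26 + (-3 + (3 - 6/5))²) = 39*(26 + (-3 + 9/5)²) = 39*(26 + (-6/5)²) = 39*(26 + 36/25) = 39*(686/25) = 26754/25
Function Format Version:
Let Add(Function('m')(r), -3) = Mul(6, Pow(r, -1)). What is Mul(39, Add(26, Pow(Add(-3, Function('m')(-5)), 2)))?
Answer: Rational(26754, 25) ≈ 1070.2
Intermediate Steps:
Function('m')(r) = Add(3, Mul(6, Pow(r, -1)))
Mul(39, Add(26, Pow(Add(-3, Function('m')(-5)), 2))) = Mul(39, Add(26, Pow(Add(-3, Add(3, Mul(6, Pow(-5, -1)))), 2))) = Mul(39, Add(26, Pow(Add(-3, Add(3, Mul(6, Rational(-1, 5)))), 2))) = Mul(39, Add(26, Pow(Add(-3, Add(3, Rational(-6, 5))), 2))) = Mul(39, Add(26, Pow(Add(-3, Rational(9, 5)), 2))) = Mul(39, Add(26, Pow(Rational(-6, 5), 2))) = Mul(39, Add(26, Rational(36, 25))) = Mul(39, Rational(686, 25)) = Rational(26754, 25)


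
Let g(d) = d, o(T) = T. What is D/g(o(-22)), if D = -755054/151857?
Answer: 377527/1670427 ≈ 0.22601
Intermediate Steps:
D = -755054/151857 (D = -755054*1/151857 = -755054/151857 ≈ -4.9721)
D/g(o(-22)) = -755054/151857/(-22) = -755054/151857*(-1/22) = 377527/1670427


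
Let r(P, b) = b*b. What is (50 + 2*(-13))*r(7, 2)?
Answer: 96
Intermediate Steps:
r(P, b) = b²
(50 + 2*(-13))*r(7, 2) = (50 + 2*(-13))*2² = (50 - 26)*4 = 24*4 = 96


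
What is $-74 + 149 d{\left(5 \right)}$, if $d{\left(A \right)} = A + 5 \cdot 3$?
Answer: $2906$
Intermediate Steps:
$d{\left(A \right)} = 15 + A$ ($d{\left(A \right)} = A + 15 = 15 + A$)
$-74 + 149 d{\left(5 \right)} = -74 + 149 \left(15 + 5\right) = -74 + 149 \cdot 20 = -74 + 2980 = 2906$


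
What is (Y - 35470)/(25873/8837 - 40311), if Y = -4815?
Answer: 50856935/50886062 ≈ 0.99943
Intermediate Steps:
(Y - 35470)/(25873/8837 - 40311) = (-4815 - 35470)/(25873/8837 - 40311) = -40285/(25873*(1/8837) - 40311) = -40285/(25873/8837 - 40311) = -40285/(-356202434/8837) = -40285*(-8837/356202434) = 50856935/50886062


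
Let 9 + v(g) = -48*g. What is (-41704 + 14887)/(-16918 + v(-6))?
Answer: 3831/2377 ≈ 1.6117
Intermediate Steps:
v(g) = -9 - 48*g
(-41704 + 14887)/(-16918 + v(-6)) = (-41704 + 14887)/(-16918 + (-9 - 48*(-6))) = -26817/(-16918 + (-9 + 288)) = -26817/(-16918 + 279) = -26817/(-16639) = -26817*(-1/16639) = 3831/2377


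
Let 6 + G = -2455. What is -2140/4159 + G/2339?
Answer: -15240759/9727901 ≈ -1.5667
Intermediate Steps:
G = -2461 (G = -6 - 2455 = -2461)
-2140/4159 + G/2339 = -2140/4159 - 2461/2339 = -15240759/9727901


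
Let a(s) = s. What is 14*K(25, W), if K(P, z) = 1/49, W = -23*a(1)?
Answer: 2/7 ≈ 0.28571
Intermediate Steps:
W = -23 (W = -23*1 = -23)
K(P, z) = 1/49
14*K(25, W) = 14*(1/49) = 2/7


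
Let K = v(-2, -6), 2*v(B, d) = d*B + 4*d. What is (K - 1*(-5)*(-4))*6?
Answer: -156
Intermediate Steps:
v(B, d) = 2*d + B*d/2 (v(B, d) = (d*B + 4*d)/2 = (B*d + 4*d)/2 = (4*d + B*d)/2 = 2*d + B*d/2)
K = -6 (K = (½)*(-6)*(4 - 2) = (½)*(-6)*2 = -6)
(K - 1*(-5)*(-4))*6 = (-6 - 1*(-5)*(-4))*6 = (-6 + 5*(-4))*6 = (-6 - 20)*6 = -26*6 = -156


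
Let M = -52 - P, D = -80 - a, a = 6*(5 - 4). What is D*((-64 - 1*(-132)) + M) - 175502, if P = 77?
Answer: -170256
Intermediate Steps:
a = 6 (a = 6*1 = 6)
D = -86 (D = -80 - 1*6 = -80 - 6 = -86)
M = -129 (M = -52 - 1*77 = -52 - 77 = -129)
D*((-64 - 1*(-132)) + M) - 175502 = -86*((-64 - 1*(-132)) - 129) - 175502 = -86*((-64 + 132) - 129) - 175502 = -86*(68 - 129) - 175502 = -86*(-61) - 175502 = 5246 - 175502 = -170256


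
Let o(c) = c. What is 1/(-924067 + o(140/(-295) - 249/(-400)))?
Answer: -23600/21807977709 ≈ -1.0822e-6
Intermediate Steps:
1/(-924067 + o(140/(-295) - 249/(-400))) = 1/(-924067 + (140/(-295) - 249/(-400))) = 1/(-924067 + (140*(-1/295) - 249*(-1/400))) = 1/(-924067 + (-28/59 + 249/400)) = 1/(-924067 + 3491/23600) = 1/(-21807977709/23600) = -23600/21807977709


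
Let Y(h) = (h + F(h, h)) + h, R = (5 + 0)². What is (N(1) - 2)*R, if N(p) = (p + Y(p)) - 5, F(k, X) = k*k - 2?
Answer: -125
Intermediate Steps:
F(k, X) = -2 + k² (F(k, X) = k² - 2 = -2 + k²)
R = 25 (R = 5² = 25)
Y(h) = -2 + h² + 2*h (Y(h) = (h + (-2 + h²)) + h = (-2 + h + h²) + h = -2 + h² + 2*h)
N(p) = -7 + p² + 3*p (N(p) = (p + (-2 + p² + 2*p)) - 5 = (-2 + p² + 3*p) - 5 = -7 + p² + 3*p)
(N(1) - 2)*R = ((-7 + 1² + 3*1) - 2)*25 = ((-7 + 1 + 3) - 2)*25 = (-3 - 2)*25 = -5*25 = -125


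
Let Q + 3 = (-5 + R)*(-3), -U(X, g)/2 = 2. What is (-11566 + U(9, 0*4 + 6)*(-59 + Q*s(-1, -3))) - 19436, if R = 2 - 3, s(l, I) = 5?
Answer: -31066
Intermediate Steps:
U(X, g) = -4 (U(X, g) = -2*2 = -4)
R = -1
Q = 15 (Q = -3 + (-5 - 1)*(-3) = -3 - 6*(-3) = -3 + 18 = 15)
(-11566 + U(9, 0*4 + 6)*(-59 + Q*s(-1, -3))) - 19436 = (-11566 - 4*(-59 + 15*5)) - 19436 = (-11566 - 4*(-59 + 75)) - 19436 = (-11566 - 4*16) - 19436 = (-11566 - 64) - 19436 = -11630 - 19436 = -31066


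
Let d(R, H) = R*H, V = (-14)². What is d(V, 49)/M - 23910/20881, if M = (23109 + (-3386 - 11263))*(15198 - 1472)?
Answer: -694068880619/606185661690 ≈ -1.1450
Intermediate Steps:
V = 196
M = 116121960 (M = (23109 - 14649)*13726 = 8460*13726 = 116121960)
d(R, H) = H*R
d(V, 49)/M - 23910/20881 = (49*196)/116121960 - 23910/20881 = 9604*(1/116121960) - 23910*1/20881 = 2401/29030490 - 23910/20881 = -694068880619/606185661690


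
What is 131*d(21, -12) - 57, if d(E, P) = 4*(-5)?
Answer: -2677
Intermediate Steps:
d(E, P) = -20
131*d(21, -12) - 57 = 131*(-20) - 57 = -2620 - 57 = -2677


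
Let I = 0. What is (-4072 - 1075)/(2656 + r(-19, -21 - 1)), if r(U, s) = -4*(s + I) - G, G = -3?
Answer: -5147/2747 ≈ -1.8737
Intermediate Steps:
r(U, s) = 3 - 4*s (r(U, s) = -4*(s + 0) - 1*(-3) = -4*s + 3 = 3 - 4*s)
(-4072 - 1075)/(2656 + r(-19, -21 - 1)) = (-4072 - 1075)/(2656 + (3 - 4*(-21 - 1))) = -5147/(2656 + (3 - 4*(-22))) = -5147/(2656 + (3 + 88)) = -5147/(2656 + 91) = -5147/2747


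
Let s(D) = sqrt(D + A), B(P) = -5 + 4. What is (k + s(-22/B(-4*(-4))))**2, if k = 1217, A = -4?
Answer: 1481107 + 7302*sqrt(2) ≈ 1.4914e+6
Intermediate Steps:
B(P) = -1
s(D) = sqrt(-4 + D) (s(D) = sqrt(D - 4) = sqrt(-4 + D))
(k + s(-22/B(-4*(-4))))**2 = (1217 + sqrt(-4 - 22/(-1)))**2 = (1217 + sqrt(-4 - 22*(-1)))**2 = (1217 + sqrt(-4 + 22))**2 = (1217 + sqrt(18))**2 = (1217 + 3*sqrt(2))**2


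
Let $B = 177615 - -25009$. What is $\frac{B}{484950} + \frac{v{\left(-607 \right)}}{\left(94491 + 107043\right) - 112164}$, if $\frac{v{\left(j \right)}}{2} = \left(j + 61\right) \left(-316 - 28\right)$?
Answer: $\frac{1112661136}{240777675} \approx 4.6211$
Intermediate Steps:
$v{\left(j \right)} = -41968 - 688 j$ ($v{\left(j \right)} = 2 \left(j + 61\right) \left(-316 - 28\right) = 2 \left(61 + j\right) \left(-344\right) = 2 \left(-20984 - 344 j\right) = -41968 - 688 j$)
$B = 202624$ ($B = 177615 + 25009 = 202624$)
$\frac{B}{484950} + \frac{v{\left(-607 \right)}}{\left(94491 + 107043\right) - 112164} = \frac{202624}{484950} + \frac{-41968 - -417616}{\left(94491 + 107043\right) - 112164} = 202624 \cdot \frac{1}{484950} + \frac{-41968 + 417616}{201534 - 112164} = \frac{101312}{242475} + \frac{375648}{89370} = \frac{101312}{242475} + 375648 \cdot \frac{1}{89370} = \frac{101312}{242475} + \frac{62608}{14895} = \frac{1112661136}{240777675}$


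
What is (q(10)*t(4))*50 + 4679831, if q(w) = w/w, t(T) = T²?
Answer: 4680631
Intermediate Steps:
q(w) = 1
(q(10)*t(4))*50 + 4679831 = (1*4²)*50 + 4679831 = (1*16)*50 + 4679831 = 16*50 + 4679831 = 800 + 4679831 = 4680631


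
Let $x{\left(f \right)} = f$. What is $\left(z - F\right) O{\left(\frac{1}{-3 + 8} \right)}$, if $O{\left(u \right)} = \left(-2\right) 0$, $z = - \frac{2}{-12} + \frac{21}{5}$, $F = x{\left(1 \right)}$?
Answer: $0$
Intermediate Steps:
$F = 1$
$z = \frac{131}{30}$ ($z = \left(-2\right) \left(- \frac{1}{12}\right) + 21 \cdot \frac{1}{5} = \frac{1}{6} + \frac{21}{5} = \frac{131}{30} \approx 4.3667$)
$O{\left(u \right)} = 0$
$\left(z - F\right) O{\left(\frac{1}{-3 + 8} \right)} = \left(\frac{131}{30} - 1\right) 0 = \frac{101}{30} \cdot 0 = 0$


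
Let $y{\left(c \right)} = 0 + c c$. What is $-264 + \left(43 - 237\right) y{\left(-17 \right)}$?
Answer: $-56330$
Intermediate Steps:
$y{\left(c \right)} = c^{2}$ ($y{\left(c \right)} = 0 + c^{2} = c^{2}$)
$-264 + \left(43 - 237\right) y{\left(-17 \right)} = -264 + \left(43 - 237\right) \left(-17\right)^{2} = -264 - 56066 = -56330$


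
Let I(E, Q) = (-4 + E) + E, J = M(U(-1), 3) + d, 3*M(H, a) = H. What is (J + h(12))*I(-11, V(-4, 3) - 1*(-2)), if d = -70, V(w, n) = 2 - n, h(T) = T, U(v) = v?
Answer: 4550/3 ≈ 1516.7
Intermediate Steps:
M(H, a) = H/3
J = -211/3 (J = (⅓)*(-1) - 70 = -⅓ - 70 = -211/3 ≈ -70.333)
I(E, Q) = -4 + 2*E
(J + h(12))*I(-11, V(-4, 3) - 1*(-2)) = (-211/3 + 12)*(-4 + 2*(-11)) = -175*(-4 - 22)/3 = -175/3*(-26) = 4550/3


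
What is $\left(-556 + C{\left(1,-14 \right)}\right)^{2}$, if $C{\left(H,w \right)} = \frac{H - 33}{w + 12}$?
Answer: $291600$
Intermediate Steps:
$C{\left(H,w \right)} = \frac{-33 + H}{12 + w}$
$\left(-556 + C{\left(1,-14 \right)}\right)^{2} = \left(-556 + \frac{-33 + 1}{12 - 14}\right)^{2} = \left(-556 + \frac{1}{-2} \left(-32\right)\right)^{2} = \left(-556 - -16\right)^{2} = \left(-556 + 16\right)^{2} = \left(-540\right)^{2} = 291600$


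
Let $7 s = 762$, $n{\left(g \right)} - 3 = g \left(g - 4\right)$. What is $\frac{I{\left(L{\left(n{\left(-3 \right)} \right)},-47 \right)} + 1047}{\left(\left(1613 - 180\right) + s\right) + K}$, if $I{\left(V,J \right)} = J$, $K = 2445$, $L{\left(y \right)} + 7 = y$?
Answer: $\frac{1750}{6977} \approx 0.25082$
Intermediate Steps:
$n{\left(g \right)} = 3 + g \left(-4 + g\right)$ ($n{\left(g \right)} = 3 + g \left(g - 4\right) = 3 + g \left(-4 + g\right)$)
$L{\left(y \right)} = -7 + y$
$s = \frac{762}{7}$ ($s = \frac{1}{7} \cdot 762 = \frac{762}{7} \approx 108.86$)
$\frac{I{\left(L{\left(n{\left(-3 \right)} \right)},-47 \right)} + 1047}{\left(\left(1613 - 180\right) + s\right) + K} = \frac{-47 + 1047}{\left(\left(1613 - 180\right) + \frac{762}{7}\right) + 2445} = \frac{1000}{\left(1433 + \frac{762}{7}\right) + 2445} = \frac{1000}{\frac{10793}{7} + 2445} = \frac{1000}{\frac{27908}{7}} = 1000 \cdot \frac{7}{27908} = \frac{1750}{6977}$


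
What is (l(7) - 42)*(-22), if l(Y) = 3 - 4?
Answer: 946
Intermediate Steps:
l(Y) = -1
(l(7) - 42)*(-22) = (-1 - 42)*(-22) = -43*(-22) = 946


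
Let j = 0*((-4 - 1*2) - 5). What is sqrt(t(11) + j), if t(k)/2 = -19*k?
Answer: I*sqrt(418) ≈ 20.445*I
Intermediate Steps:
t(k) = -38*k (t(k) = 2*(-19*k) = -38*k)
j = 0 (j = 0*((-4 - 2) - 5) = 0*(-6 - 5) = 0*(-11) = 0)
sqrt(t(11) + j) = sqrt(-38*11 + 0) = sqrt(-418 + 0) = sqrt(-418) = I*sqrt(418)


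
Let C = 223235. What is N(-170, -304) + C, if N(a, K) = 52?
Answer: 223287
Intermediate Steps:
N(-170, -304) + C = 52 + 223235 = 223287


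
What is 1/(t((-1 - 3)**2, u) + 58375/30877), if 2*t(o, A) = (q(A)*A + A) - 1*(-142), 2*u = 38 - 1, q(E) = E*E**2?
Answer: 988064/57949629333 ≈ 1.7050e-5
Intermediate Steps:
q(E) = E**3
u = 37/2 (u = (38 - 1)/2 = (1/2)*37 = 37/2 ≈ 18.500)
t(o, A) = 71 + A/2 + A**4/2 (t(o, A) = ((A**3*A + A) - 1*(-142))/2 = ((A**4 + A) + 142)/2 = ((A + A**4) + 142)/2 = (142 + A + A**4)/2 = 71 + A/2 + A**4/2)
1/(t((-1 - 3)**2, u) + 58375/30877) = 1/((71 + (1/2)*(37/2) + (37/2)**4/2) + 58375/30877) = 1/((71 + 37/4 + (1/2)*(1874161/16)) + 58375*(1/30877)) = 1/((71 + 37/4 + 1874161/32) + 58375/30877) = 1/(1876729/32 + 58375/30877) = 1/(57949629333/988064) = 988064/57949629333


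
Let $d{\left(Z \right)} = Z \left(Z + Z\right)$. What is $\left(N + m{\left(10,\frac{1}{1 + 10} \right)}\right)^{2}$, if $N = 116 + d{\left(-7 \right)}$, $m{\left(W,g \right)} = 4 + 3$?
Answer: $48841$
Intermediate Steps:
$d{\left(Z \right)} = 2 Z^{2}$ ($d{\left(Z \right)} = Z 2 Z = 2 Z^{2}$)
$m{\left(W,g \right)} = 7$
$N = 214$ ($N = 116 + 2 \left(-7\right)^{2} = 116 + 2 \cdot 49 = 116 + 98 = 214$)
$\left(N + m{\left(10,\frac{1}{1 + 10} \right)}\right)^{2} = \left(214 + 7\right)^{2} = 221^{2} = 48841$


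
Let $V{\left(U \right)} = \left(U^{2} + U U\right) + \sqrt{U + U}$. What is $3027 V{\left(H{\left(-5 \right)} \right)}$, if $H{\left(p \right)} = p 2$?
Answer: $605400 + 6054 i \sqrt{5} \approx 6.054 \cdot 10^{5} + 13537.0 i$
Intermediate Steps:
$H{\left(p \right)} = 2 p$
$V{\left(U \right)} = 2 U^{2} + \sqrt{2} \sqrt{U}$ ($V{\left(U \right)} = \left(U^{2} + U^{2}\right) + \sqrt{2 U} = 2 U^{2} + \sqrt{2} \sqrt{U}$)
$3027 V{\left(H{\left(-5 \right)} \right)} = 3027 \left(2 \left(2 \left(-5\right)\right)^{2} + \sqrt{2} \sqrt{2 \left(-5\right)}\right) = 3027 \left(2 \left(-10\right)^{2} + \sqrt{2} \sqrt{-10}\right) = 3027 \left(2 \cdot 100 + \sqrt{2} i \sqrt{10}\right) = 3027 \left(200 + 2 i \sqrt{5}\right) = 605400 + 6054 i \sqrt{5}$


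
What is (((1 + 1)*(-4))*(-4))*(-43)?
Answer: -1376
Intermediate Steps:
(((1 + 1)*(-4))*(-4))*(-43) = ((2*(-4))*(-4))*(-43) = -8*(-4)*(-43) = 32*(-43) = -1376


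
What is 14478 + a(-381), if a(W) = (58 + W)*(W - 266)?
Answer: 223459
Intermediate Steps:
a(W) = (-266 + W)*(58 + W) (a(W) = (58 + W)*(-266 + W) = (-266 + W)*(58 + W))
14478 + a(-381) = 14478 + (-15428 + (-381)² - 208*(-381)) = 14478 + (-15428 + 145161 + 79248) = 14478 + 208981 = 223459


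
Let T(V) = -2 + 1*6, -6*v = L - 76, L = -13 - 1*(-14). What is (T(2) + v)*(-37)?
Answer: -1221/2 ≈ -610.50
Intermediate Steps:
L = 1 (L = -13 + 14 = 1)
v = 25/2 (v = -(1 - 76)/6 = -1/6*(-75) = 25/2 ≈ 12.500)
T(V) = 4 (T(V) = -2 + 6 = 4)
(T(2) + v)*(-37) = (4 + 25/2)*(-37) = (33/2)*(-37) = -1221/2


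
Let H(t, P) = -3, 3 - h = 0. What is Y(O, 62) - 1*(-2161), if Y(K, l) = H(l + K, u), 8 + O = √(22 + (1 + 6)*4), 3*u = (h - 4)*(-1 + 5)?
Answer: 2158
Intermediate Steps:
h = 3 (h = 3 - 1*0 = 3 + 0 = 3)
u = -4/3 (u = ((3 - 4)*(-1 + 5))/3 = (-1*4)/3 = (⅓)*(-4) = -4/3 ≈ -1.3333)
O = -8 + 5*√2 (O = -8 + √(22 + (1 + 6)*4) = -8 + √(22 + 7*4) = -8 + √(22 + 28) = -8 + √50 = -8 + 5*√2 ≈ -0.92893)
Y(K, l) = -3
Y(O, 62) - 1*(-2161) = -3 - 1*(-2161) = -3 + 2161 = 2158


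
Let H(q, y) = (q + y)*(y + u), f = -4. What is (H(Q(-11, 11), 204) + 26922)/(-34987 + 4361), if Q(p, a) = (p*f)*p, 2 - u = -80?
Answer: 26579/15313 ≈ 1.7357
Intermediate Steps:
u = 82 (u = 2 - 1*(-80) = 2 + 80 = 82)
Q(p, a) = -4*p**2 (Q(p, a) = (p*(-4))*p = (-4*p)*p = -4*p**2)
H(q, y) = (82 + y)*(q + y) (H(q, y) = (q + y)*(y + 82) = (q + y)*(82 + y) = (82 + y)*(q + y))
(H(Q(-11, 11), 204) + 26922)/(-34987 + 4361) = ((204**2 + 82*(-4*(-11)**2) + 82*204 - 4*(-11)**2*204) + 26922)/(-34987 + 4361) = ((41616 + 82*(-4*121) + 16728 - 4*121*204) + 26922)/(-30626) = ((41616 + 82*(-484) + 16728 - 484*204) + 26922)*(-1/30626) = ((41616 - 39688 + 16728 - 98736) + 26922)*(-1/30626) = (-80080 + 26922)*(-1/30626) = -53158*(-1/30626) = 26579/15313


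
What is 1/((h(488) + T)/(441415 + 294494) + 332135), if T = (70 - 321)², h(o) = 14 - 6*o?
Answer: 245303/81473731934 ≈ 3.0108e-6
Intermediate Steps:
T = 63001 (T = (-251)² = 63001)
1/((h(488) + T)/(441415 + 294494) + 332135) = 1/(((14 - 6*488) + 63001)/(441415 + 294494) + 332135) = 1/(((14 - 2928) + 63001)/735909 + 332135) = 1/((-2914 + 63001)*(1/735909) + 332135) = 1/(60087*(1/735909) + 332135) = 1/(20029/245303 + 332135) = 1/(81473731934/245303) = 245303/81473731934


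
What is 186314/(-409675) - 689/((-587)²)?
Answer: -64480294741/141161305075 ≈ -0.45678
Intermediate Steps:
186314/(-409675) - 689/((-587)²) = 186314*(-1/409675) - 689/344569 = -186314/409675 - 689*1/344569 = -186314/409675 - 689/344569 = -64480294741/141161305075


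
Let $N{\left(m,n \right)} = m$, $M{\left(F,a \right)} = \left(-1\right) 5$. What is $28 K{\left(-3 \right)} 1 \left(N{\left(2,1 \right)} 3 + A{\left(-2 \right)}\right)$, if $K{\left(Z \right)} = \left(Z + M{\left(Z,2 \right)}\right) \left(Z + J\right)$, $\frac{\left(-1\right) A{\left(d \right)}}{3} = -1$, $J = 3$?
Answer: $0$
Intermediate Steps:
$A{\left(d \right)} = 3$ ($A{\left(d \right)} = \left(-3\right) \left(-1\right) = 3$)
$M{\left(F,a \right)} = -5$
$K{\left(Z \right)} = \left(-5 + Z\right) \left(3 + Z\right)$ ($K{\left(Z \right)} = \left(Z - 5\right) \left(Z + 3\right) = \left(-5 + Z\right) \left(3 + Z\right)$)
$28 K{\left(-3 \right)} 1 \left(N{\left(2,1 \right)} 3 + A{\left(-2 \right)}\right) = 28 \left(-15 + \left(-3\right)^{2} - -6\right) 1 \left(2 \cdot 3 + 3\right) = 28 \left(-15 + 9 + 6\right) 1 \left(6 + 3\right) = 28 \cdot 0 \cdot 1 \cdot 9 = 0 \cdot 9 = 0$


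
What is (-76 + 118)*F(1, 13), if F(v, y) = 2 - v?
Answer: 42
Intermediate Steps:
(-76 + 118)*F(1, 13) = (-76 + 118)*(2 - 1*1) = 42*(2 - 1) = 42*1 = 42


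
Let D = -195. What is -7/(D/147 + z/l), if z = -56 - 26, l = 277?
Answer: 95011/22023 ≈ 4.3142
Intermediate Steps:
z = -82
-7/(D/147 + z/l) = -7/(-195/147 - 82/277) = -7/(-195*1/147 - 82*1/277) = -7/(-65/49 - 82/277) = -7/(-22023/13573) = -7*(-13573/22023) = 95011/22023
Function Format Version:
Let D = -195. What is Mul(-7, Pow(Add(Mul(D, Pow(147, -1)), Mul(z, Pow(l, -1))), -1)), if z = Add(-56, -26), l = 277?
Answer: Rational(95011, 22023) ≈ 4.3142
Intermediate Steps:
z = -82
Mul(-7, Pow(Add(Mul(D, Pow(147, -1)), Mul(z, Pow(l, -1))), -1)) = Mul(-7, Pow(Add(Mul(-195, Pow(147, -1)), Mul(-82, Pow(277, -1))), -1)) = Mul(-7, Pow(Add(Mul(-195, Rational(1, 147)), Mul(-82, Rational(1, 277))), -1)) = Mul(-7, Pow(Add(Rational(-65, 49), Rational(-82, 277)), -1)) = Mul(-7, Pow(Rational(-22023, 13573), -1)) = Mul(-7, Rational(-13573, 22023)) = Rational(95011, 22023)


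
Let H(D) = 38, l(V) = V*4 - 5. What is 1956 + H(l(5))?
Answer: 1994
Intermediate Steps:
l(V) = -5 + 4*V (l(V) = 4*V - 5 = -5 + 4*V)
1956 + H(l(5)) = 1956 + 38 = 1994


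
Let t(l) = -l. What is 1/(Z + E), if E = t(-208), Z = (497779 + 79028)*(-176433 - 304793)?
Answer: -1/277574525174 ≈ -3.6026e-12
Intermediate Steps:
Z = -277574525382 (Z = 576807*(-481226) = -277574525382)
E = 208 (E = -1*(-208) = 208)
1/(Z + E) = 1/(-277574525382 + 208) = 1/(-277574525174) = -1/277574525174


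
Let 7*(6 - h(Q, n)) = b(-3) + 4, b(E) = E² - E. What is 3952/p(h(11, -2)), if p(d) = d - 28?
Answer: -13832/85 ≈ -162.73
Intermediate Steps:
h(Q, n) = 26/7 (h(Q, n) = 6 - (-3*(-1 - 3) + 4)/7 = 6 - (-3*(-4) + 4)/7 = 6 - (12 + 4)/7 = 6 - ⅐*16 = 6 - 16/7 = 26/7)
p(d) = -28 + d
3952/p(h(11, -2)) = 3952/(-28 + 26/7) = 3952/(-170/7) = 3952*(-7/170) = -13832/85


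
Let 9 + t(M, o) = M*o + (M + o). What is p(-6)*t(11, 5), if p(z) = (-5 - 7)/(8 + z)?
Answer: -372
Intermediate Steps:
t(M, o) = -9 + M + o + M*o (t(M, o) = -9 + (M*o + (M + o)) = -9 + (M + o + M*o) = -9 + M + o + M*o)
p(z) = -12/(8 + z)
p(-6)*t(11, 5) = (-12/(8 - 6))*(-9 + 11 + 5 + 11*5) = (-12/2)*(-9 + 11 + 5 + 55) = -12*1/2*62 = -6*62 = -372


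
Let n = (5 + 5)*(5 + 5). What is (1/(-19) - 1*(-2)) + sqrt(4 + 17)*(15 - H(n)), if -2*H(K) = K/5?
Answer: 37/19 + 25*sqrt(21) ≈ 116.51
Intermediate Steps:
n = 100 (n = 10*10 = 100)
H(K) = -K/10 (H(K) = -K/(2*5) = -K/10)
(1/(-19) - 1*(-2)) + sqrt(4 + 17)*(15 - H(n)) = (1/(-19) - 1*(-2)) + sqrt(4 + 17)*(15 - (-1)*100/10) = (-1/19 + 2) + sqrt(21)*(15 - 1*(-10)) = 37/19 + sqrt(21)*(15 + 10) = 37/19 + sqrt(21)*25 = 37/19 + 25*sqrt(21)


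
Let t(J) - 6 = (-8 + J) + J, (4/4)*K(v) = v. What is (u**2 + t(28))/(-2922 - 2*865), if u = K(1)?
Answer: -55/4652 ≈ -0.011823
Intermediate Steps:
K(v) = v
u = 1
t(J) = -2 + 2*J (t(J) = 6 + ((-8 + J) + J) = 6 + (-8 + 2*J) = -2 + 2*J)
(u**2 + t(28))/(-2922 - 2*865) = (1**2 + (-2 + 2*28))/(-2922 - 2*865) = (1 + (-2 + 56))/(-2922 - 1730) = (1 + 54)/(-4652) = 55*(-1/4652) = -55/4652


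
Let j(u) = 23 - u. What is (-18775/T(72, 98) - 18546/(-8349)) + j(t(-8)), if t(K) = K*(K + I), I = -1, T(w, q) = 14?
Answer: -4915765/3542 ≈ -1387.8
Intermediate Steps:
t(K) = K*(-1 + K) (t(K) = K*(K - 1) = K*(-1 + K))
(-18775/T(72, 98) - 18546/(-8349)) + j(t(-8)) = (-18775/14 - 18546/(-8349)) + (23 - (-8)*(-1 - 8)) = (-18775*1/14 - 18546*(-1/8349)) + (23 - (-8)*(-9)) = (-18775/14 + 562/253) + (23 - 1*72) = -4742207/3542 + (23 - 72) = -4742207/3542 - 49 = -4915765/3542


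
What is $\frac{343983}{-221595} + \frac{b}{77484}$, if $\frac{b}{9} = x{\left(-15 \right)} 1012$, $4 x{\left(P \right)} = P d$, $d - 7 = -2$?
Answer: $- \frac{651475403}{173435020} \approx -3.7563$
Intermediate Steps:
$d = 5$ ($d = 7 - 2 = 5$)
$x{\left(P \right)} = \frac{5 P}{4}$ ($x{\left(P \right)} = \frac{P 5}{4} = \frac{5 P}{4}$)
$b = -170775$ ($b = 9 \cdot \frac{5}{4} \left(-15\right) 1012 = 9 \left(\left(- \frac{75}{4}\right) 1012\right) = 9 \left(-18975\right) = -170775$)
$\frac{343983}{-221595} + \frac{b}{77484} = \frac{343983}{-221595} - \frac{170775}{77484} = 343983 \left(- \frac{1}{221595}\right) - \frac{5175}{2348} = - \frac{114661}{73865} - \frac{5175}{2348} = - \frac{651475403}{173435020}$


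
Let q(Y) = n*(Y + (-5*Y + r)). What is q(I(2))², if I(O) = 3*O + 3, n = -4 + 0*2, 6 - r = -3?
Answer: 11664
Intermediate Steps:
r = 9 (r = 6 - 1*(-3) = 6 + 3 = 9)
n = -4 (n = -4 + 0 = -4)
I(O) = 3 + 3*O
q(Y) = -36 + 16*Y (q(Y) = -4*(Y + (-5*Y + 9)) = -4*(Y + (9 - 5*Y)) = -4*(9 - 4*Y) = -36 + 16*Y)
q(I(2))² = (-36 + 16*(3 + 3*2))² = (-36 + 16*(3 + 6))² = (-36 + 16*9)² = (-36 + 144)² = 108² = 11664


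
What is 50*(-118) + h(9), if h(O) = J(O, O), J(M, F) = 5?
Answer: -5895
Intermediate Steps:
h(O) = 5
50*(-118) + h(9) = 50*(-118) + 5 = -5900 + 5 = -5895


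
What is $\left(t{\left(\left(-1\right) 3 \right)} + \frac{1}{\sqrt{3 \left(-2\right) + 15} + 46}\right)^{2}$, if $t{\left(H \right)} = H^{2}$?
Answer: $\frac{195364}{2401} \approx 81.368$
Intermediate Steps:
$\left(t{\left(\left(-1\right) 3 \right)} + \frac{1}{\sqrt{3 \left(-2\right) + 15} + 46}\right)^{2} = \left(\left(\left(-1\right) 3\right)^{2} + \frac{1}{\sqrt{3 \left(-2\right) + 15} + 46}\right)^{2} = \left(\left(-3\right)^{2} + \frac{1}{\sqrt{-6 + 15} + 46}\right)^{2} = \left(9 + \frac{1}{\sqrt{9} + 46}\right)^{2} = \left(9 + \frac{1}{3 + 46}\right)^{2} = \left(9 + \frac{1}{49}\right)^{2} = \left(\frac{442}{49}\right)^{2} = \frac{195364}{2401}$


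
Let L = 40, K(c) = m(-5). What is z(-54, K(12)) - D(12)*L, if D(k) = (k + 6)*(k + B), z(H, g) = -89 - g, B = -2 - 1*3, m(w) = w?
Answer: -5124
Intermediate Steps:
K(c) = -5
B = -5 (B = -2 - 3 = -5)
D(k) = (-5 + k)*(6 + k) (D(k) = (k + 6)*(k - 5) = (6 + k)*(-5 + k) = (-5 + k)*(6 + k))
z(-54, K(12)) - D(12)*L = (-89 - 1*(-5)) - (-30 + 12 + 12²)*40 = (-89 + 5) - (-30 + 12 + 144)*40 = -84 - 126*40 = -84 - 1*5040 = -84 - 5040 = -5124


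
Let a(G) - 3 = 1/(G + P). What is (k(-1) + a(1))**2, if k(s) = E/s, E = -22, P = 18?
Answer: 226576/361 ≈ 627.63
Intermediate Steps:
k(s) = -22/s
a(G) = 3 + 1/(18 + G) (a(G) = 3 + 1/(G + 18) = 3 + 1/(18 + G))
(k(-1) + a(1))**2 = (-22/(-1) + (55 + 3*1)/(18 + 1))**2 = (-22*(-1) + (55 + 3)/19)**2 = (22 + (1/19)*58)**2 = (22 + 58/19)**2 = (476/19)**2 = 226576/361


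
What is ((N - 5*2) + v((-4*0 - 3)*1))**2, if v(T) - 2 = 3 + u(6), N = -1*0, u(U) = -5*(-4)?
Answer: 225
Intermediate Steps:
u(U) = 20
N = 0
v(T) = 25 (v(T) = 2 + (3 + 20) = 2 + 23 = 25)
((N - 5*2) + v((-4*0 - 3)*1))**2 = ((0 - 5*2) + 25)**2 = ((0 - 10) + 25)**2 = (-10 + 25)**2 = 15**2 = 225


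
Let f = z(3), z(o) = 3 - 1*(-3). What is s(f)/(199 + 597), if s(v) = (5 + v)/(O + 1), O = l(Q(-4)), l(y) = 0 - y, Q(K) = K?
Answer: 11/3980 ≈ 0.0027638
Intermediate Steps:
z(o) = 6 (z(o) = 3 + 3 = 6)
l(y) = -y
f = 6
O = 4 (O = -1*(-4) = 4)
s(v) = 1 + v/5 (s(v) = (5 + v)/(4 + 1) = (5 + v)/5 = (5 + v)*(⅕) = 1 + v/5)
s(f)/(199 + 597) = (1 + (⅕)*6)/(199 + 597) = (1 + 6/5)/796 = (11/5)*(1/796) = 11/3980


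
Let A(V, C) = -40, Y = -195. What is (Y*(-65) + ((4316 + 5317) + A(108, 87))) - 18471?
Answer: 3797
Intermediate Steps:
(Y*(-65) + ((4316 + 5317) + A(108, 87))) - 18471 = (-195*(-65) + ((4316 + 5317) - 40)) - 18471 = (12675 + (9633 - 40)) - 18471 = (12675 + 9593) - 18471 = 22268 - 18471 = 3797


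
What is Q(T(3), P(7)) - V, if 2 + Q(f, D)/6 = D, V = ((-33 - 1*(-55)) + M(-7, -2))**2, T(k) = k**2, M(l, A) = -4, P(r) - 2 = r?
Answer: -282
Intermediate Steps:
P(r) = 2 + r
V = 324 (V = ((-33 - 1*(-55)) - 4)**2 = ((-33 + 55) - 4)**2 = (22 - 4)**2 = 18**2 = 324)
Q(f, D) = -12 + 6*D
Q(T(3), P(7)) - V = (-12 + 6*(2 + 7)) - 1*324 = (-12 + 6*9) - 324 = (-12 + 54) - 324 = 42 - 324 = -282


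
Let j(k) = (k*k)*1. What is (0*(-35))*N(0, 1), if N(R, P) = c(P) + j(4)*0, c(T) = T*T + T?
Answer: 0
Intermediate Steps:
j(k) = k**2 (j(k) = k**2*1 = k**2)
c(T) = T + T**2 (c(T) = T**2 + T = T + T**2)
N(R, P) = P*(1 + P) (N(R, P) = P*(1 + P) + 4**2*0 = P*(1 + P) + 16*0 = P*(1 + P) + 0 = P*(1 + P))
(0*(-35))*N(0, 1) = (0*(-35))*(1*(1 + 1)) = 0*(1*2) = 0*2 = 0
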